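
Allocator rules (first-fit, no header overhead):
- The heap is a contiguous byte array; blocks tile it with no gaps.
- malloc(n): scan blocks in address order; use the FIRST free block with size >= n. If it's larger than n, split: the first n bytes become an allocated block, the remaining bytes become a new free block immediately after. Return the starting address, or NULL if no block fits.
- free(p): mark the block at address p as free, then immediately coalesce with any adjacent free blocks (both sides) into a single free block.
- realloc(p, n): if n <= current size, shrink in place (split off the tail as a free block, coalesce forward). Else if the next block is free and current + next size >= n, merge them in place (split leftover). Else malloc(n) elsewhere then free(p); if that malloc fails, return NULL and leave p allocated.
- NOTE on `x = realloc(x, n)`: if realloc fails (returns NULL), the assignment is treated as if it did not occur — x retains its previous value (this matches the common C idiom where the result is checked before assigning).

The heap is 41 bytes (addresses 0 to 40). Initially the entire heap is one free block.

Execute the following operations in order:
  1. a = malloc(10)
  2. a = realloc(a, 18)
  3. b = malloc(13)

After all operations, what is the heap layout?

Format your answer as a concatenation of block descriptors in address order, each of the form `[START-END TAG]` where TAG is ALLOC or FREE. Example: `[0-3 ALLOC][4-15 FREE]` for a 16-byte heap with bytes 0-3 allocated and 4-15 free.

Answer: [0-17 ALLOC][18-30 ALLOC][31-40 FREE]

Derivation:
Op 1: a = malloc(10) -> a = 0; heap: [0-9 ALLOC][10-40 FREE]
Op 2: a = realloc(a, 18) -> a = 0; heap: [0-17 ALLOC][18-40 FREE]
Op 3: b = malloc(13) -> b = 18; heap: [0-17 ALLOC][18-30 ALLOC][31-40 FREE]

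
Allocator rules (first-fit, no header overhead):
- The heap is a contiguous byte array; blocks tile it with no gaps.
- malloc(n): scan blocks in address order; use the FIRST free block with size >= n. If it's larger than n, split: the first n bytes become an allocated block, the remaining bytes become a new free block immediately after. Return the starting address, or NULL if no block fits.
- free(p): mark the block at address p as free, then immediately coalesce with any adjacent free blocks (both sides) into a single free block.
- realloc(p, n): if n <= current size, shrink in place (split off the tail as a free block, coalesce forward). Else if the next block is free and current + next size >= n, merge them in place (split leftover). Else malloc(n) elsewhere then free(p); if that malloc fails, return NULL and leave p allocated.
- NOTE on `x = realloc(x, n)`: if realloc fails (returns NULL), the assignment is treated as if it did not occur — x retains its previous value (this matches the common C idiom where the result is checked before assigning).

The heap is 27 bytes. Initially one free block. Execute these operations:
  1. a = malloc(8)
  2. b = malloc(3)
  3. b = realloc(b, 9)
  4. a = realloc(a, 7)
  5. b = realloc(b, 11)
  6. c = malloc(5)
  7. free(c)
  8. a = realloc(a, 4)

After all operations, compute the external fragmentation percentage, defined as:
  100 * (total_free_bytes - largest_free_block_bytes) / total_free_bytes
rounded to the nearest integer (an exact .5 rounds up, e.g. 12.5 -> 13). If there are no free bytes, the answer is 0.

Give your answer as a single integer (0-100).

Op 1: a = malloc(8) -> a = 0; heap: [0-7 ALLOC][8-26 FREE]
Op 2: b = malloc(3) -> b = 8; heap: [0-7 ALLOC][8-10 ALLOC][11-26 FREE]
Op 3: b = realloc(b, 9) -> b = 8; heap: [0-7 ALLOC][8-16 ALLOC][17-26 FREE]
Op 4: a = realloc(a, 7) -> a = 0; heap: [0-6 ALLOC][7-7 FREE][8-16 ALLOC][17-26 FREE]
Op 5: b = realloc(b, 11) -> b = 8; heap: [0-6 ALLOC][7-7 FREE][8-18 ALLOC][19-26 FREE]
Op 6: c = malloc(5) -> c = 19; heap: [0-6 ALLOC][7-7 FREE][8-18 ALLOC][19-23 ALLOC][24-26 FREE]
Op 7: free(c) -> (freed c); heap: [0-6 ALLOC][7-7 FREE][8-18 ALLOC][19-26 FREE]
Op 8: a = realloc(a, 4) -> a = 0; heap: [0-3 ALLOC][4-7 FREE][8-18 ALLOC][19-26 FREE]
Free blocks: [4 8] total_free=12 largest=8 -> 100*(12-8)/12 = 400/12 ≈ 33.333 -> rounds to 33

Answer: 33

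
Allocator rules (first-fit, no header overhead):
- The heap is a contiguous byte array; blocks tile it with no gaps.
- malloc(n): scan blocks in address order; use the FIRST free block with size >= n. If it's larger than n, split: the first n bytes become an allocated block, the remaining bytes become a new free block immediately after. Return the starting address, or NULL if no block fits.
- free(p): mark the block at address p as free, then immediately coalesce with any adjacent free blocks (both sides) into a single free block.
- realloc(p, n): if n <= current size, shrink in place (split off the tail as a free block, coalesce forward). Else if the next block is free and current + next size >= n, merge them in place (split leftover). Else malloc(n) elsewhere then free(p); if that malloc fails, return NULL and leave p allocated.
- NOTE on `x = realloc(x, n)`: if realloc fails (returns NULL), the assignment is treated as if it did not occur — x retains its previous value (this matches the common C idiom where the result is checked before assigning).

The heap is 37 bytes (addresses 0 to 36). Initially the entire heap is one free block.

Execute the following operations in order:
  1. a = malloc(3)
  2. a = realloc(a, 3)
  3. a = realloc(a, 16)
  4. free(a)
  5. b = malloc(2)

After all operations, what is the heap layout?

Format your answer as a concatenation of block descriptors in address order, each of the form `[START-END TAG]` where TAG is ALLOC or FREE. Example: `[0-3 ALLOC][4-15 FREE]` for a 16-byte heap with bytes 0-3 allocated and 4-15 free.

Answer: [0-1 ALLOC][2-36 FREE]

Derivation:
Op 1: a = malloc(3) -> a = 0; heap: [0-2 ALLOC][3-36 FREE]
Op 2: a = realloc(a, 3) -> a = 0; heap: [0-2 ALLOC][3-36 FREE]
Op 3: a = realloc(a, 16) -> a = 0; heap: [0-15 ALLOC][16-36 FREE]
Op 4: free(a) -> (freed a); heap: [0-36 FREE]
Op 5: b = malloc(2) -> b = 0; heap: [0-1 ALLOC][2-36 FREE]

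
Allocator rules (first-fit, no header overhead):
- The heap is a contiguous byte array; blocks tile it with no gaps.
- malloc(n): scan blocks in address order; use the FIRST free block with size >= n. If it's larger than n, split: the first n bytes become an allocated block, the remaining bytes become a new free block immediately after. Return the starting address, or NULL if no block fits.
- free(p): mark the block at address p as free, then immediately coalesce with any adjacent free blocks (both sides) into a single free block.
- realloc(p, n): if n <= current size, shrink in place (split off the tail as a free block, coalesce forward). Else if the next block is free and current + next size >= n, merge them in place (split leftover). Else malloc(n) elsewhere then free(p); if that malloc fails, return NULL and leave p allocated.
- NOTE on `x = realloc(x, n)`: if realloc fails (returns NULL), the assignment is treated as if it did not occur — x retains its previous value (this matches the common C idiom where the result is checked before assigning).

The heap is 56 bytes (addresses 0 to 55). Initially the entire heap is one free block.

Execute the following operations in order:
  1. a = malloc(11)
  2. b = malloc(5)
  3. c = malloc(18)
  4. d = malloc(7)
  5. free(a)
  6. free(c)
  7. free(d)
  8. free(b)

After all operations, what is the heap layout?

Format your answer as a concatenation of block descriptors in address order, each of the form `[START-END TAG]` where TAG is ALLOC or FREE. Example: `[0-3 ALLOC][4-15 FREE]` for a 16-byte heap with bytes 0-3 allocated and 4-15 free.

Op 1: a = malloc(11) -> a = 0; heap: [0-10 ALLOC][11-55 FREE]
Op 2: b = malloc(5) -> b = 11; heap: [0-10 ALLOC][11-15 ALLOC][16-55 FREE]
Op 3: c = malloc(18) -> c = 16; heap: [0-10 ALLOC][11-15 ALLOC][16-33 ALLOC][34-55 FREE]
Op 4: d = malloc(7) -> d = 34; heap: [0-10 ALLOC][11-15 ALLOC][16-33 ALLOC][34-40 ALLOC][41-55 FREE]
Op 5: free(a) -> (freed a); heap: [0-10 FREE][11-15 ALLOC][16-33 ALLOC][34-40 ALLOC][41-55 FREE]
Op 6: free(c) -> (freed c); heap: [0-10 FREE][11-15 ALLOC][16-33 FREE][34-40 ALLOC][41-55 FREE]
Op 7: free(d) -> (freed d); heap: [0-10 FREE][11-15 ALLOC][16-55 FREE]
Op 8: free(b) -> (freed b); heap: [0-55 FREE]

Answer: [0-55 FREE]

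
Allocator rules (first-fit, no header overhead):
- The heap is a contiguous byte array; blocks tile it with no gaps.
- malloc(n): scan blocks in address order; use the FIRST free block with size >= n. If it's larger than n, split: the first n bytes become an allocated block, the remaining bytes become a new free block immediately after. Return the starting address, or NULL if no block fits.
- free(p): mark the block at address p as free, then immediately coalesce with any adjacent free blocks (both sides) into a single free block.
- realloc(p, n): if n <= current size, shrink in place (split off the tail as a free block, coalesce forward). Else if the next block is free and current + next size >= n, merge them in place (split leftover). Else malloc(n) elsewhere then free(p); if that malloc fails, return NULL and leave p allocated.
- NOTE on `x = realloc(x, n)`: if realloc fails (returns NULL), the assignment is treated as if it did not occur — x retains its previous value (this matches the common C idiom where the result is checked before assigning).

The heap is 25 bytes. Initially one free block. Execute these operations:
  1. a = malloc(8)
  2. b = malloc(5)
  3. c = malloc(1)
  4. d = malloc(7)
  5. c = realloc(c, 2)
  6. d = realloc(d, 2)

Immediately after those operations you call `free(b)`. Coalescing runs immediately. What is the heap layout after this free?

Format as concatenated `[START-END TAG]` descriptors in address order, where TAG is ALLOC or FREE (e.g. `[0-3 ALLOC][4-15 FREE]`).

Op 1: a = malloc(8) -> a = 0; heap: [0-7 ALLOC][8-24 FREE]
Op 2: b = malloc(5) -> b = 8; heap: [0-7 ALLOC][8-12 ALLOC][13-24 FREE]
Op 3: c = malloc(1) -> c = 13; heap: [0-7 ALLOC][8-12 ALLOC][13-13 ALLOC][14-24 FREE]
Op 4: d = malloc(7) -> d = 14; heap: [0-7 ALLOC][8-12 ALLOC][13-13 ALLOC][14-20 ALLOC][21-24 FREE]
Op 5: c = realloc(c, 2) -> c = 21; heap: [0-7 ALLOC][8-12 ALLOC][13-13 FREE][14-20 ALLOC][21-22 ALLOC][23-24 FREE]
Op 6: d = realloc(d, 2) -> d = 14; heap: [0-7 ALLOC][8-12 ALLOC][13-13 FREE][14-15 ALLOC][16-20 FREE][21-22 ALLOC][23-24 FREE]
free(b): b = 8 -> block [8-12 ALLOC]; mark free, coalesce with adjacent free neighbors -> [0-7 ALLOC][8-13 FREE][14-15 ALLOC][16-20 FREE][21-22 ALLOC][23-24 FREE]

Answer: [0-7 ALLOC][8-13 FREE][14-15 ALLOC][16-20 FREE][21-22 ALLOC][23-24 FREE]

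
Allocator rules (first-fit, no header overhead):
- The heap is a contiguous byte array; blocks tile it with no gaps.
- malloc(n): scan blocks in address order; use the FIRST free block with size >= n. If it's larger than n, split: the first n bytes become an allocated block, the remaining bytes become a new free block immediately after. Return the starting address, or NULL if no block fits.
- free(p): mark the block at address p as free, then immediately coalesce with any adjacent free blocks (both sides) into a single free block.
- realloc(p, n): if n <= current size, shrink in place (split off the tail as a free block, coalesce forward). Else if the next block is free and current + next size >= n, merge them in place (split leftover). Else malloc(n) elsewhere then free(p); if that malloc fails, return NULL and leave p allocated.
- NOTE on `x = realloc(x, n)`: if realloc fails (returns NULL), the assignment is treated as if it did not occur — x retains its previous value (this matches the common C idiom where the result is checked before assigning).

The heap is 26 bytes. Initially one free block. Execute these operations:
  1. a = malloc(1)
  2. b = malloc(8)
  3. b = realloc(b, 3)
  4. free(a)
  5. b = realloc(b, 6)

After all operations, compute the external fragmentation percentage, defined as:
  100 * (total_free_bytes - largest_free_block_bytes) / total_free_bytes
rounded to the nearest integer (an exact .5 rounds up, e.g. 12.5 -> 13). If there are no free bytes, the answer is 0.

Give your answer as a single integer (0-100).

Op 1: a = malloc(1) -> a = 0; heap: [0-0 ALLOC][1-25 FREE]
Op 2: b = malloc(8) -> b = 1; heap: [0-0 ALLOC][1-8 ALLOC][9-25 FREE]
Op 3: b = realloc(b, 3) -> b = 1; heap: [0-0 ALLOC][1-3 ALLOC][4-25 FREE]
Op 4: free(a) -> (freed a); heap: [0-0 FREE][1-3 ALLOC][4-25 FREE]
Op 5: b = realloc(b, 6) -> b = 1; heap: [0-0 FREE][1-6 ALLOC][7-25 FREE]
Free blocks: [1 19] total_free=20 largest=19 -> 100*(20-19)/20 = 100/20 = 5

Answer: 5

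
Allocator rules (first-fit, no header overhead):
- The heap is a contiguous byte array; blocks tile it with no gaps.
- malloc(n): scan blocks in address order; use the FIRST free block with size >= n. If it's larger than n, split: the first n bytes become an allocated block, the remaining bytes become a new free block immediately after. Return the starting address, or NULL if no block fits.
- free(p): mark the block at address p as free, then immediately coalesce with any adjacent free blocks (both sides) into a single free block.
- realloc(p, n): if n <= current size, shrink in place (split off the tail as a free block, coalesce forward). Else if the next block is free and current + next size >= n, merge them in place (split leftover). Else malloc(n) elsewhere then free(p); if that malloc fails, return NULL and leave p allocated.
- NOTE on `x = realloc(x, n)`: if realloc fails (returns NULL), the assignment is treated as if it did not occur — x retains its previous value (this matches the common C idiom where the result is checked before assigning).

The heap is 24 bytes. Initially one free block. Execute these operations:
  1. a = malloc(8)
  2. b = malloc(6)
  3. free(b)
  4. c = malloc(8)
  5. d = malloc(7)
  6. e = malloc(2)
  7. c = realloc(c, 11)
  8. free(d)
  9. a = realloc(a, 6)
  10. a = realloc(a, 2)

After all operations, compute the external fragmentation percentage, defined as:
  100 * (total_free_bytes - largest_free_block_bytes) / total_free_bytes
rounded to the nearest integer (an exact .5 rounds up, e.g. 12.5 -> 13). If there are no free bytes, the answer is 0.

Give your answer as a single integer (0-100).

Answer: 43

Derivation:
Op 1: a = malloc(8) -> a = 0; heap: [0-7 ALLOC][8-23 FREE]
Op 2: b = malloc(6) -> b = 8; heap: [0-7 ALLOC][8-13 ALLOC][14-23 FREE]
Op 3: free(b) -> (freed b); heap: [0-7 ALLOC][8-23 FREE]
Op 4: c = malloc(8) -> c = 8; heap: [0-7 ALLOC][8-15 ALLOC][16-23 FREE]
Op 5: d = malloc(7) -> d = 16; heap: [0-7 ALLOC][8-15 ALLOC][16-22 ALLOC][23-23 FREE]
Op 6: e = malloc(2) -> e = NULL; heap: [0-7 ALLOC][8-15 ALLOC][16-22 ALLOC][23-23 FREE]
Op 7: c = realloc(c, 11) -> NULL (c unchanged); heap: [0-7 ALLOC][8-15 ALLOC][16-22 ALLOC][23-23 FREE]
Op 8: free(d) -> (freed d); heap: [0-7 ALLOC][8-15 ALLOC][16-23 FREE]
Op 9: a = realloc(a, 6) -> a = 0; heap: [0-5 ALLOC][6-7 FREE][8-15 ALLOC][16-23 FREE]
Op 10: a = realloc(a, 2) -> a = 0; heap: [0-1 ALLOC][2-7 FREE][8-15 ALLOC][16-23 FREE]
Free blocks: [6 8] total_free=14 largest=8 -> 100*(14-8)/14 = 600/14 ≈ 42.857 -> rounds to 43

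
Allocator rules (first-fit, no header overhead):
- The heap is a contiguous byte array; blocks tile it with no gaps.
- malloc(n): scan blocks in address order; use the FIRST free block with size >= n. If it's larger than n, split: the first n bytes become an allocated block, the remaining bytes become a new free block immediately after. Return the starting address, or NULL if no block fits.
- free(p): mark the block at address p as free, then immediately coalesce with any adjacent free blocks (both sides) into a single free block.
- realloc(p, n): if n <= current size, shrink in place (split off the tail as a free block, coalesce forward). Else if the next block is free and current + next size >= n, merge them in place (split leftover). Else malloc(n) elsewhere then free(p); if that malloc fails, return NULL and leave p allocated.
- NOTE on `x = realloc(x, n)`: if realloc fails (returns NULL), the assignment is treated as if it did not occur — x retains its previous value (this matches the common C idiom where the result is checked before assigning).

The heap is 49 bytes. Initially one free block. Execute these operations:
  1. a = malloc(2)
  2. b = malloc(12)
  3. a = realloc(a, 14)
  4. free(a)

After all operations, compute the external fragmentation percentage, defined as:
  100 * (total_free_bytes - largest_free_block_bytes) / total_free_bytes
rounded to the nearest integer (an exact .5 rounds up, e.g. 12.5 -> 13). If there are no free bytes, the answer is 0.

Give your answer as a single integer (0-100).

Answer: 5

Derivation:
Op 1: a = malloc(2) -> a = 0; heap: [0-1 ALLOC][2-48 FREE]
Op 2: b = malloc(12) -> b = 2; heap: [0-1 ALLOC][2-13 ALLOC][14-48 FREE]
Op 3: a = realloc(a, 14) -> a = 14; heap: [0-1 FREE][2-13 ALLOC][14-27 ALLOC][28-48 FREE]
Op 4: free(a) -> (freed a); heap: [0-1 FREE][2-13 ALLOC][14-48 FREE]
Free blocks: [2 35] total_free=37 largest=35 -> 100*(37-35)/37 = 200/37 ≈ 5.405 -> rounds to 5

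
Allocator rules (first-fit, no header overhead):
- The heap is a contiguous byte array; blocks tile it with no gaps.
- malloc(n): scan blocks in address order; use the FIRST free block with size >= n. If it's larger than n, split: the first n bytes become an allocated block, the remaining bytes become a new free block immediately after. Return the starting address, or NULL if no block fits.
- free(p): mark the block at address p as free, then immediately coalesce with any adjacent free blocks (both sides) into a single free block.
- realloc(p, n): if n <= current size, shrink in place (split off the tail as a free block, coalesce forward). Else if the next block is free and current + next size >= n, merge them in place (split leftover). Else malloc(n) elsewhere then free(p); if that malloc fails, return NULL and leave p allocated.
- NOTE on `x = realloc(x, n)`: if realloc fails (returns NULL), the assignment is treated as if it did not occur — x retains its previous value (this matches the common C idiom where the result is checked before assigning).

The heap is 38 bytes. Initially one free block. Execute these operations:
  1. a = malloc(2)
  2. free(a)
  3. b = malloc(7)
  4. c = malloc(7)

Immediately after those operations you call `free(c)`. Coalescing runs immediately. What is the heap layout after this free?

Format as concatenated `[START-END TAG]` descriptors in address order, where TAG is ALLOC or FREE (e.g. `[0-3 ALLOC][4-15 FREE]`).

Answer: [0-6 ALLOC][7-37 FREE]

Derivation:
Op 1: a = malloc(2) -> a = 0; heap: [0-1 ALLOC][2-37 FREE]
Op 2: free(a) -> (freed a); heap: [0-37 FREE]
Op 3: b = malloc(7) -> b = 0; heap: [0-6 ALLOC][7-37 FREE]
Op 4: c = malloc(7) -> c = 7; heap: [0-6 ALLOC][7-13 ALLOC][14-37 FREE]
free(c): c = 7 -> block [7-13 ALLOC]; mark free, coalesce with adjacent free neighbors -> [0-6 ALLOC][7-37 FREE]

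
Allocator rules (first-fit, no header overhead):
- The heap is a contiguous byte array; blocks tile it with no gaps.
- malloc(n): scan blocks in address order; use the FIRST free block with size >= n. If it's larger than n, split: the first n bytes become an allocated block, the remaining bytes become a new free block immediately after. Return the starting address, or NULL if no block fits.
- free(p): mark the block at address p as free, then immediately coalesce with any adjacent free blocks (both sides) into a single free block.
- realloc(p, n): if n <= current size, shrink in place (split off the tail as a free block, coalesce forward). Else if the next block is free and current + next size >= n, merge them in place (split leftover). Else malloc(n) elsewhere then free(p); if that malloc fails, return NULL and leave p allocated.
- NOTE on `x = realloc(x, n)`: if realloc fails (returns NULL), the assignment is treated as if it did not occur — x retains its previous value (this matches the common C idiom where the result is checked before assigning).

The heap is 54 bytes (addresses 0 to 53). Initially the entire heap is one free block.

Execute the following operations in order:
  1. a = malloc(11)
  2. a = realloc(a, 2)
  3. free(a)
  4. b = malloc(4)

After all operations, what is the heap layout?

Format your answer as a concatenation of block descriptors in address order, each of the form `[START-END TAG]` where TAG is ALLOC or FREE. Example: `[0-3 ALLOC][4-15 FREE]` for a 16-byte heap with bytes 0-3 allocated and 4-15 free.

Answer: [0-3 ALLOC][4-53 FREE]

Derivation:
Op 1: a = malloc(11) -> a = 0; heap: [0-10 ALLOC][11-53 FREE]
Op 2: a = realloc(a, 2) -> a = 0; heap: [0-1 ALLOC][2-53 FREE]
Op 3: free(a) -> (freed a); heap: [0-53 FREE]
Op 4: b = malloc(4) -> b = 0; heap: [0-3 ALLOC][4-53 FREE]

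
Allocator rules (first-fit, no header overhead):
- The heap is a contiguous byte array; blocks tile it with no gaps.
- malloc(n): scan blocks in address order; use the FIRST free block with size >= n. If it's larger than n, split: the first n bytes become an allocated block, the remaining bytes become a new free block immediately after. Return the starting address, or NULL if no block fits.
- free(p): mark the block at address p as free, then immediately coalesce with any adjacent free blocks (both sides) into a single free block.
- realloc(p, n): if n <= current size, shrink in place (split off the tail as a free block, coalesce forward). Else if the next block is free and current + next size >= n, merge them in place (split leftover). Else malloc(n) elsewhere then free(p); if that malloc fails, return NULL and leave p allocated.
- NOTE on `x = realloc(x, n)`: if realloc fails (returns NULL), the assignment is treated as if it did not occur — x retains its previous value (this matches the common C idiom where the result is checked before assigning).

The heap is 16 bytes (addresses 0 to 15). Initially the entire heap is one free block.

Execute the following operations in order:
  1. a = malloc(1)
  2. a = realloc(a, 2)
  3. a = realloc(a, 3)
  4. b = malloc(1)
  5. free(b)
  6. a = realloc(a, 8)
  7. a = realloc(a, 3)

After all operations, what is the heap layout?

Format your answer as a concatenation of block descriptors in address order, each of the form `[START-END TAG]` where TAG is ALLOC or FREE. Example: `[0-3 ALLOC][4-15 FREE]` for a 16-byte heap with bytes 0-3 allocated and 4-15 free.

Op 1: a = malloc(1) -> a = 0; heap: [0-0 ALLOC][1-15 FREE]
Op 2: a = realloc(a, 2) -> a = 0; heap: [0-1 ALLOC][2-15 FREE]
Op 3: a = realloc(a, 3) -> a = 0; heap: [0-2 ALLOC][3-15 FREE]
Op 4: b = malloc(1) -> b = 3; heap: [0-2 ALLOC][3-3 ALLOC][4-15 FREE]
Op 5: free(b) -> (freed b); heap: [0-2 ALLOC][3-15 FREE]
Op 6: a = realloc(a, 8) -> a = 0; heap: [0-7 ALLOC][8-15 FREE]
Op 7: a = realloc(a, 3) -> a = 0; heap: [0-2 ALLOC][3-15 FREE]

Answer: [0-2 ALLOC][3-15 FREE]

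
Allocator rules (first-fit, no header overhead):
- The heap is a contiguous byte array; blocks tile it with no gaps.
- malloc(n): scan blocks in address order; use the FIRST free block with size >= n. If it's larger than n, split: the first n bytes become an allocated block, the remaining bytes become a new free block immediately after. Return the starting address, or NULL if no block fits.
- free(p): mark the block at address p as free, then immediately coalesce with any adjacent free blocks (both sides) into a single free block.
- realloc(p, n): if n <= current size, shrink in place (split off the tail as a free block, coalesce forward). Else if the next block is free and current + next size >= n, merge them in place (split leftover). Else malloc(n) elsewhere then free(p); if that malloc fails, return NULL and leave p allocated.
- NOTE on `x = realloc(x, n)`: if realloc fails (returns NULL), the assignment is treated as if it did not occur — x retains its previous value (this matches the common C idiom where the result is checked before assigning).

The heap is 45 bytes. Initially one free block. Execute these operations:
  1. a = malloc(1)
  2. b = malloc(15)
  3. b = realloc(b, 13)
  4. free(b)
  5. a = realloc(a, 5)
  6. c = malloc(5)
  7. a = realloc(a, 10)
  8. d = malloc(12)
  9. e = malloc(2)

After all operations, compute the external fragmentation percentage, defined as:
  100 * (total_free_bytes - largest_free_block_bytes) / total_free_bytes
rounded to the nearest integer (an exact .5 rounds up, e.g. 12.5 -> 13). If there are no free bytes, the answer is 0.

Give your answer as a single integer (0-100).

Answer: 19

Derivation:
Op 1: a = malloc(1) -> a = 0; heap: [0-0 ALLOC][1-44 FREE]
Op 2: b = malloc(15) -> b = 1; heap: [0-0 ALLOC][1-15 ALLOC][16-44 FREE]
Op 3: b = realloc(b, 13) -> b = 1; heap: [0-0 ALLOC][1-13 ALLOC][14-44 FREE]
Op 4: free(b) -> (freed b); heap: [0-0 ALLOC][1-44 FREE]
Op 5: a = realloc(a, 5) -> a = 0; heap: [0-4 ALLOC][5-44 FREE]
Op 6: c = malloc(5) -> c = 5; heap: [0-4 ALLOC][5-9 ALLOC][10-44 FREE]
Op 7: a = realloc(a, 10) -> a = 10; heap: [0-4 FREE][5-9 ALLOC][10-19 ALLOC][20-44 FREE]
Op 8: d = malloc(12) -> d = 20; heap: [0-4 FREE][5-9 ALLOC][10-19 ALLOC][20-31 ALLOC][32-44 FREE]
Op 9: e = malloc(2) -> e = 0; heap: [0-1 ALLOC][2-4 FREE][5-9 ALLOC][10-19 ALLOC][20-31 ALLOC][32-44 FREE]
Free blocks: [3 13] total_free=16 largest=13 -> 100*(16-13)/16 = 300/16 = 18.75 -> rounds to 19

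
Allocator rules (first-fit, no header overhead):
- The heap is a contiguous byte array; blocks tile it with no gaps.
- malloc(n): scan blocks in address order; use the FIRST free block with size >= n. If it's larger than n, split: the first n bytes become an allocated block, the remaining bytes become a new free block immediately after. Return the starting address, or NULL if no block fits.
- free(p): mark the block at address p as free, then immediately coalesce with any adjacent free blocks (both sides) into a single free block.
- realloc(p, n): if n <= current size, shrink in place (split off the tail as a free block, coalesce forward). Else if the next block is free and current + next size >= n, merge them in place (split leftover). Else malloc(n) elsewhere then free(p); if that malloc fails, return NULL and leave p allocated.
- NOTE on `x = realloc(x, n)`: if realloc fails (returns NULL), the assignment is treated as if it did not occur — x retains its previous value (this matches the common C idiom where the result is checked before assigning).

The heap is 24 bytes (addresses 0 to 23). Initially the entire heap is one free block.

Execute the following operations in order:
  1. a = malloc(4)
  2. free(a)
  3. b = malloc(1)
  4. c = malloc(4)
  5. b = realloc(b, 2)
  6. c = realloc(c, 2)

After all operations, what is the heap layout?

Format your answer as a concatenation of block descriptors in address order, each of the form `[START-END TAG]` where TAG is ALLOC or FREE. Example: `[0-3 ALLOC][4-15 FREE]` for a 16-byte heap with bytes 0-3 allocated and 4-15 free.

Answer: [0-0 FREE][1-2 ALLOC][3-4 FREE][5-6 ALLOC][7-23 FREE]

Derivation:
Op 1: a = malloc(4) -> a = 0; heap: [0-3 ALLOC][4-23 FREE]
Op 2: free(a) -> (freed a); heap: [0-23 FREE]
Op 3: b = malloc(1) -> b = 0; heap: [0-0 ALLOC][1-23 FREE]
Op 4: c = malloc(4) -> c = 1; heap: [0-0 ALLOC][1-4 ALLOC][5-23 FREE]
Op 5: b = realloc(b, 2) -> b = 5; heap: [0-0 FREE][1-4 ALLOC][5-6 ALLOC][7-23 FREE]
Op 6: c = realloc(c, 2) -> c = 1; heap: [0-0 FREE][1-2 ALLOC][3-4 FREE][5-6 ALLOC][7-23 FREE]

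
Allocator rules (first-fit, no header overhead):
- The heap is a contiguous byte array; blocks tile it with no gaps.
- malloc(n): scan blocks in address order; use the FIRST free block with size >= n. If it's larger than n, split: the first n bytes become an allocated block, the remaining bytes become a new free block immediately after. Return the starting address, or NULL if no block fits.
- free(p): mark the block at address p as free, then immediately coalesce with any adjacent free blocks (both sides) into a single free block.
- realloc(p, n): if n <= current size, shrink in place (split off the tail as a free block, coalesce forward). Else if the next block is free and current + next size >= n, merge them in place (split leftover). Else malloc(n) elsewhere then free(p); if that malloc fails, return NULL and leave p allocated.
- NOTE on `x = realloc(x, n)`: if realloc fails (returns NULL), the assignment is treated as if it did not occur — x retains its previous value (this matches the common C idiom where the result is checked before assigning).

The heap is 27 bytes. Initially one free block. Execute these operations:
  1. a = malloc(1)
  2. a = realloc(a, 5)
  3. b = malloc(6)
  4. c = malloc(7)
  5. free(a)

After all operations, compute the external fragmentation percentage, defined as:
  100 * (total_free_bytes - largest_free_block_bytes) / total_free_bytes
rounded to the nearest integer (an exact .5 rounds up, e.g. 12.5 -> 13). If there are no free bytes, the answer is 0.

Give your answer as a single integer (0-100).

Op 1: a = malloc(1) -> a = 0; heap: [0-0 ALLOC][1-26 FREE]
Op 2: a = realloc(a, 5) -> a = 0; heap: [0-4 ALLOC][5-26 FREE]
Op 3: b = malloc(6) -> b = 5; heap: [0-4 ALLOC][5-10 ALLOC][11-26 FREE]
Op 4: c = malloc(7) -> c = 11; heap: [0-4 ALLOC][5-10 ALLOC][11-17 ALLOC][18-26 FREE]
Op 5: free(a) -> (freed a); heap: [0-4 FREE][5-10 ALLOC][11-17 ALLOC][18-26 FREE]
Free blocks: [5 9] total_free=14 largest=9 -> 100*(14-9)/14 = 500/14 ≈ 35.714 -> rounds to 36

Answer: 36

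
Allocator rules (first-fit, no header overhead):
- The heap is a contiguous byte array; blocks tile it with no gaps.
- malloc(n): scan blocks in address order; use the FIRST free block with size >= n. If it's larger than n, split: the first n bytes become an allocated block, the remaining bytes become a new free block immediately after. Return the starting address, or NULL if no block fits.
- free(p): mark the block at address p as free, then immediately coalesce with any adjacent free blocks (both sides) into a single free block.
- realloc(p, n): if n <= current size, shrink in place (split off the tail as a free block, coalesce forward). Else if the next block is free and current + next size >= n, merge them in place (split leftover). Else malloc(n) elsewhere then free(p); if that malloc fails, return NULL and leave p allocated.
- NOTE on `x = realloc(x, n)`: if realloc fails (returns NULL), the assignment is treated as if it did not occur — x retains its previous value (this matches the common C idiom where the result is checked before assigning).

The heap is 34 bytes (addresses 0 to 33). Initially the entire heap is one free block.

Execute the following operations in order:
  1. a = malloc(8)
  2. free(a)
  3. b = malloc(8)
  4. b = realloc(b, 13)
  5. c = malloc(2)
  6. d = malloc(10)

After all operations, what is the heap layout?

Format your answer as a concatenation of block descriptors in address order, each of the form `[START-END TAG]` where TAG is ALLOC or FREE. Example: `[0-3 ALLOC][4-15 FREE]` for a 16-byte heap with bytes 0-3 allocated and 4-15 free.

Answer: [0-12 ALLOC][13-14 ALLOC][15-24 ALLOC][25-33 FREE]

Derivation:
Op 1: a = malloc(8) -> a = 0; heap: [0-7 ALLOC][8-33 FREE]
Op 2: free(a) -> (freed a); heap: [0-33 FREE]
Op 3: b = malloc(8) -> b = 0; heap: [0-7 ALLOC][8-33 FREE]
Op 4: b = realloc(b, 13) -> b = 0; heap: [0-12 ALLOC][13-33 FREE]
Op 5: c = malloc(2) -> c = 13; heap: [0-12 ALLOC][13-14 ALLOC][15-33 FREE]
Op 6: d = malloc(10) -> d = 15; heap: [0-12 ALLOC][13-14 ALLOC][15-24 ALLOC][25-33 FREE]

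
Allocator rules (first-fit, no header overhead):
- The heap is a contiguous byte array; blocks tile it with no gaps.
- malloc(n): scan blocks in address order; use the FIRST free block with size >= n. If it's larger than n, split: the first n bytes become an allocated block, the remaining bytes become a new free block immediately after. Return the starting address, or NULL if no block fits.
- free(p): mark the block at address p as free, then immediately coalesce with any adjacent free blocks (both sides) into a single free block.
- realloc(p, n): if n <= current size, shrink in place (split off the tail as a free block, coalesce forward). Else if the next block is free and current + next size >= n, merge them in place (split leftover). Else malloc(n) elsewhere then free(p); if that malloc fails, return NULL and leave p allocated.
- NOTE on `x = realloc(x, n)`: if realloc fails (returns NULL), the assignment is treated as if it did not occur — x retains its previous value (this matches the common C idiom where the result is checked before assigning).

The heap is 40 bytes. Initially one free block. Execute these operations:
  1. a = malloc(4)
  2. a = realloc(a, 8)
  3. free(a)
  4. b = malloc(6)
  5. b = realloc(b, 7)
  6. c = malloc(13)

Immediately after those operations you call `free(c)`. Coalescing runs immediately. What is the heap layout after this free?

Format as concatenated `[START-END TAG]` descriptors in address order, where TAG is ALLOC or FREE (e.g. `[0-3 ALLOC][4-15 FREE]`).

Answer: [0-6 ALLOC][7-39 FREE]

Derivation:
Op 1: a = malloc(4) -> a = 0; heap: [0-3 ALLOC][4-39 FREE]
Op 2: a = realloc(a, 8) -> a = 0; heap: [0-7 ALLOC][8-39 FREE]
Op 3: free(a) -> (freed a); heap: [0-39 FREE]
Op 4: b = malloc(6) -> b = 0; heap: [0-5 ALLOC][6-39 FREE]
Op 5: b = realloc(b, 7) -> b = 0; heap: [0-6 ALLOC][7-39 FREE]
Op 6: c = malloc(13) -> c = 7; heap: [0-6 ALLOC][7-19 ALLOC][20-39 FREE]
free(c): c = 7 -> block [7-19 ALLOC]; mark free, coalesce with adjacent free neighbors -> [0-6 ALLOC][7-39 FREE]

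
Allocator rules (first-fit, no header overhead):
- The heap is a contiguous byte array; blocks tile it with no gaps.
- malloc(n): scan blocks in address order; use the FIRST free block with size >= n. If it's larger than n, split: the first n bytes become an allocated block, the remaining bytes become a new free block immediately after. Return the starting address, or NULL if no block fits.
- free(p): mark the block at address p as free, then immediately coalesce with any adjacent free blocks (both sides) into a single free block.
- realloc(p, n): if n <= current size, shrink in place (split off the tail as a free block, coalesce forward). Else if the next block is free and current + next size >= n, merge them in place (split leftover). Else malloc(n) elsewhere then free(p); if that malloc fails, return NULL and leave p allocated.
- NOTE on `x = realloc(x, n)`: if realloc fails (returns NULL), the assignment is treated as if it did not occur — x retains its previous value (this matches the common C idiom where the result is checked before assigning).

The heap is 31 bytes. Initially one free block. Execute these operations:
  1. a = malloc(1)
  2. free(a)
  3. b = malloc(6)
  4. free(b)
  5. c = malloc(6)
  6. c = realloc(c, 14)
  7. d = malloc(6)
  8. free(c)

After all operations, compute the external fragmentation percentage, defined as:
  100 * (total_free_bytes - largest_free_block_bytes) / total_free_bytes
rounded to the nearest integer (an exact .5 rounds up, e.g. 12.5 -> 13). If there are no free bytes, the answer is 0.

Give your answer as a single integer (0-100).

Answer: 44

Derivation:
Op 1: a = malloc(1) -> a = 0; heap: [0-0 ALLOC][1-30 FREE]
Op 2: free(a) -> (freed a); heap: [0-30 FREE]
Op 3: b = malloc(6) -> b = 0; heap: [0-5 ALLOC][6-30 FREE]
Op 4: free(b) -> (freed b); heap: [0-30 FREE]
Op 5: c = malloc(6) -> c = 0; heap: [0-5 ALLOC][6-30 FREE]
Op 6: c = realloc(c, 14) -> c = 0; heap: [0-13 ALLOC][14-30 FREE]
Op 7: d = malloc(6) -> d = 14; heap: [0-13 ALLOC][14-19 ALLOC][20-30 FREE]
Op 8: free(c) -> (freed c); heap: [0-13 FREE][14-19 ALLOC][20-30 FREE]
Free blocks: [14 11] total_free=25 largest=14 -> 100*(25-14)/25 = 1100/25 = 44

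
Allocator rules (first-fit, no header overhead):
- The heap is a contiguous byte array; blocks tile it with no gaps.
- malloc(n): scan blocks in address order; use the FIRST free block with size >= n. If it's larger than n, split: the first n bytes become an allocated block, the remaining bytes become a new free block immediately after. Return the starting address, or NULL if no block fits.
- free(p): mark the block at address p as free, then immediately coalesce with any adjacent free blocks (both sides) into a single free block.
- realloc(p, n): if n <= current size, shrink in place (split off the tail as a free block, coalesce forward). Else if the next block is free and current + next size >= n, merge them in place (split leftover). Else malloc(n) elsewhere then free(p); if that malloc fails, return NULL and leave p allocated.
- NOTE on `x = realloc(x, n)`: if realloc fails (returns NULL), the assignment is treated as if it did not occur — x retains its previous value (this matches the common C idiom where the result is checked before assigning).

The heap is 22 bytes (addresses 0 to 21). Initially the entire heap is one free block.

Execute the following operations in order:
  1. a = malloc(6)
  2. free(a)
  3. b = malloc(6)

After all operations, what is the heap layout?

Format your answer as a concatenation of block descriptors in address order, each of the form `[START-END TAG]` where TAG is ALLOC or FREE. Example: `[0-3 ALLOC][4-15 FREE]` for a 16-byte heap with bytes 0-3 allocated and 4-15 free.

Op 1: a = malloc(6) -> a = 0; heap: [0-5 ALLOC][6-21 FREE]
Op 2: free(a) -> (freed a); heap: [0-21 FREE]
Op 3: b = malloc(6) -> b = 0; heap: [0-5 ALLOC][6-21 FREE]

Answer: [0-5 ALLOC][6-21 FREE]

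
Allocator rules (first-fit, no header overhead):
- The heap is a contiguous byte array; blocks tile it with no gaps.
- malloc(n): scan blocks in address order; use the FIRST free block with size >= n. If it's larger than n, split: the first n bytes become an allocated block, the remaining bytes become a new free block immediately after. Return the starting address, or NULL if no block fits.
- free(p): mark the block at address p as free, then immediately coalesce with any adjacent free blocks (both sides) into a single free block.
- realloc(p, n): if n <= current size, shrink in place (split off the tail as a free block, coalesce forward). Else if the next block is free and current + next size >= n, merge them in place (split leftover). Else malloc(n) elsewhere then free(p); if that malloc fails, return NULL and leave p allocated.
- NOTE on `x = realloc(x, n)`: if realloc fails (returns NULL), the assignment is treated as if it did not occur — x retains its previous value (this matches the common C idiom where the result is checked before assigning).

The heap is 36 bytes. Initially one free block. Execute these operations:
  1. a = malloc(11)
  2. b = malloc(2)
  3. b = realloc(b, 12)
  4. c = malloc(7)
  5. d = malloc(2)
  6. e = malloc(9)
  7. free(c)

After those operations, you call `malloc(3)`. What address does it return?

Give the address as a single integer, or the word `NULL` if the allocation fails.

Op 1: a = malloc(11) -> a = 0; heap: [0-10 ALLOC][11-35 FREE]
Op 2: b = malloc(2) -> b = 11; heap: [0-10 ALLOC][11-12 ALLOC][13-35 FREE]
Op 3: b = realloc(b, 12) -> b = 11; heap: [0-10 ALLOC][11-22 ALLOC][23-35 FREE]
Op 4: c = malloc(7) -> c = 23; heap: [0-10 ALLOC][11-22 ALLOC][23-29 ALLOC][30-35 FREE]
Op 5: d = malloc(2) -> d = 30; heap: [0-10 ALLOC][11-22 ALLOC][23-29 ALLOC][30-31 ALLOC][32-35 FREE]
Op 6: e = malloc(9) -> e = NULL; heap: [0-10 ALLOC][11-22 ALLOC][23-29 ALLOC][30-31 ALLOC][32-35 FREE]
Op 7: free(c) -> (freed c); heap: [0-10 ALLOC][11-22 ALLOC][23-29 FREE][30-31 ALLOC][32-35 FREE]
malloc(3): first-fit scan over [0-10 ALLOC][11-22 ALLOC][23-29 FREE][30-31 ALLOC][32-35 FREE] -> 23

Answer: 23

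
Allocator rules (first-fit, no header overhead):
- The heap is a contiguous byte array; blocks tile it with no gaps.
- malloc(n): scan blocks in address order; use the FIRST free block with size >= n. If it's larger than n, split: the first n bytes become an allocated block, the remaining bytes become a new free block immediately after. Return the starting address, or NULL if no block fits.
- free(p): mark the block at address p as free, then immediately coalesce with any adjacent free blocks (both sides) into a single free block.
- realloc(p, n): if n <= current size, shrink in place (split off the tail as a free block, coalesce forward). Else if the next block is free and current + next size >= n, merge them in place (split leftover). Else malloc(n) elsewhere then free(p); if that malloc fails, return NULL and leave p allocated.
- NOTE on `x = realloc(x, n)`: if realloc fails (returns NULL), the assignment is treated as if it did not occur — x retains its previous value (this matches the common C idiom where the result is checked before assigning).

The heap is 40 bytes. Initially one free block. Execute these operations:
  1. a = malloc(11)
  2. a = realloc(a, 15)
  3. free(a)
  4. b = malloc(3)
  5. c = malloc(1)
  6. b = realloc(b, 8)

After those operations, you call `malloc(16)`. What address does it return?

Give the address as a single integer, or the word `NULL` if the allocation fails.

Op 1: a = malloc(11) -> a = 0; heap: [0-10 ALLOC][11-39 FREE]
Op 2: a = realloc(a, 15) -> a = 0; heap: [0-14 ALLOC][15-39 FREE]
Op 3: free(a) -> (freed a); heap: [0-39 FREE]
Op 4: b = malloc(3) -> b = 0; heap: [0-2 ALLOC][3-39 FREE]
Op 5: c = malloc(1) -> c = 3; heap: [0-2 ALLOC][3-3 ALLOC][4-39 FREE]
Op 6: b = realloc(b, 8) -> b = 4; heap: [0-2 FREE][3-3 ALLOC][4-11 ALLOC][12-39 FREE]
malloc(16): first-fit scan over [0-2 FREE][3-3 ALLOC][4-11 ALLOC][12-39 FREE] -> 12

Answer: 12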